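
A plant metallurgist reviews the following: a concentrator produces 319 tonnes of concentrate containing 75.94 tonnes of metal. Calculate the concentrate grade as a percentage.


23.8056%

Grade = (metal in concentrate / concentrate mass) * 100
= (75.94 / 319) * 100
= 0.2380564263 * 100
= 23.8056%


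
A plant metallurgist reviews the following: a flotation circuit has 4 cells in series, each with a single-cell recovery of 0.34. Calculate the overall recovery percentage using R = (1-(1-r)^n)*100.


Complement of single-cell recovery:
1 - r = 1 - 0.34 = 0.66
Raise to power n:
(1 - r)^4 = 0.66^4 = 0.18974736
Overall recovery:
R = (1 - 0.18974736) * 100
= 81.0253%

81.0253%


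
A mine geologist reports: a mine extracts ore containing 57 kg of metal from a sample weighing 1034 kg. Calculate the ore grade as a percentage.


Ore grade = (metal mass / ore mass) * 100
= (57 / 1034) * 100
= 0.05512572534 * 100
= 5.5126%

5.5126%


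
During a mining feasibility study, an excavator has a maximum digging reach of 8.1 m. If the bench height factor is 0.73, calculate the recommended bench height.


5.913 m

Bench height = reach * factor
= 8.1 * 0.73
= 5.913 m


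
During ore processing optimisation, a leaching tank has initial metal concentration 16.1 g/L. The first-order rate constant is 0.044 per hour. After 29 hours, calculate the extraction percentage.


Compute the exponent:
-k * t = -0.044 * 29 = -1.276
Remaining concentration:
C = 16.1 * exp(-1.276)
= 16.1 * 0.2791516769
= 4.494341998 g/L
Extracted = 16.1 - 4.494341998 = 11.605658 g/L
Extraction % = 11.605658 / 16.1 * 100
= 72.0848%

72.0848%


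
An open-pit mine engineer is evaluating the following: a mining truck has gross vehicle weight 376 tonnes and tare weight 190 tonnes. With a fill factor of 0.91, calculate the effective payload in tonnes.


Maximum payload = gross - tare
= 376 - 190 = 186 tonnes
Effective payload = max payload * fill factor
= 186 * 0.91
= 169.26 tonnes

169.26 tonnes


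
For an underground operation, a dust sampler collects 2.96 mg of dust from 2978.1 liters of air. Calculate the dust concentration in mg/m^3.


Convert liters to m^3: 1 m^3 = 1000 L
Concentration = mass / volume * 1000
= 2.96 / 2978.1 * 1000
= 0.0009939222995 * 1000
= 0.9939 mg/m^3

0.9939 mg/m^3


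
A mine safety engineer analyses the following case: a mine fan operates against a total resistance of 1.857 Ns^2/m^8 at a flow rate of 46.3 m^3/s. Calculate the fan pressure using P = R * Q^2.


3980.8323 Pa

Compute Q^2:
Q^2 = 46.3^2 = 2143.69
Compute pressure:
P = R * Q^2 = 1.857 * 2143.69
= 3980.8323 Pa


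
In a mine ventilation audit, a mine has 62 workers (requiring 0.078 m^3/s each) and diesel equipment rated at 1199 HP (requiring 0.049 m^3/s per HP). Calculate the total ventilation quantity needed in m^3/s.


Airflow for workers:
Q_people = 62 * 0.078 = 4.836 m^3/s
Airflow for diesel equipment:
Q_diesel = 1199 * 0.049 = 58.751 m^3/s
Total ventilation:
Q_total = 4.836 + 58.751
= 63.587 m^3/s

63.587 m^3/s


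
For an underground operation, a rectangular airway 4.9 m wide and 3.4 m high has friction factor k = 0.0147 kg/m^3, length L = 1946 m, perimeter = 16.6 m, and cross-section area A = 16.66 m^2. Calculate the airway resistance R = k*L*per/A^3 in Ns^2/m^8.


Compute the numerator:
k * L * per = 0.0147 * 1946 * 16.6
= 474.86292
Compute the denominator:
A^3 = 16.66^3 = 4624.076296
Resistance:
R = 474.86292 / 4624.076296
= 0.1027 Ns^2/m^8

0.1027 Ns^2/m^8


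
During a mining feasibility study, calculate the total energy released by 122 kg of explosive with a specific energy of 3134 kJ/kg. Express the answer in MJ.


382.348 MJ

Energy = mass * specific_energy / 1000
= 122 * 3134 / 1000
= 382348 / 1000
= 382.348 MJ


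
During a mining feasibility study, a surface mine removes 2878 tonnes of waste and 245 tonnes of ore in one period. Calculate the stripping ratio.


11.7469

Stripping ratio = waste tonnage / ore tonnage
= 2878 / 245
= 11.7469


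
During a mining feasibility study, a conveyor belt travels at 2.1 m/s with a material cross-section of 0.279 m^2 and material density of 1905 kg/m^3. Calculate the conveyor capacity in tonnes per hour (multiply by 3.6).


Volumetric flow = speed * area
= 2.1 * 0.279 = 0.5859 m^3/s
Mass flow = volumetric * density
= 0.5859 * 1905 = 1116.1395 kg/s
Convert to t/h: multiply by 3.6
Capacity = 1116.1395 * 3.6
= 4018.1022 t/h

4018.1022 t/h


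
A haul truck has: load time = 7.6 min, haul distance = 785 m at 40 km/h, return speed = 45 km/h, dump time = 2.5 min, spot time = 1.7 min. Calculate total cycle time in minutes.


14.0242 min

Convert haul speed to m/min: 40 * 1000/60 = 666.6666667 m/min
Haul time = 785 / 666.6666667 = 1.1775 min
Convert return speed to m/min: 45 * 1000/60 = 750 m/min
Return time = 785 / 750 = 1.046666667 min
Total cycle time:
= 7.6 + 1.1775 + 2.5 + 1.046666667 + 1.7
= 14.0242 min


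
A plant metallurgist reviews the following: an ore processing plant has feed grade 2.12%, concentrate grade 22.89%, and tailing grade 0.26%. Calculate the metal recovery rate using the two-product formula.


Using the two-product formula:
R = 100 * c * (f - t) / (f * (c - t))
Numerator = 100 * 22.89 * (2.12 - 0.26)
= 100 * 22.89 * 1.86
= 4257.54
Denominator = 2.12 * (22.89 - 0.26)
= 2.12 * 22.63
= 47.9756
R = 4257.54 / 47.9756
= 88.7439%

88.7439%


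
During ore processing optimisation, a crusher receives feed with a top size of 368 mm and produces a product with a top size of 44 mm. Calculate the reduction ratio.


8.3636

Reduction ratio = feed size / product size
= 368 / 44
= 8.3636


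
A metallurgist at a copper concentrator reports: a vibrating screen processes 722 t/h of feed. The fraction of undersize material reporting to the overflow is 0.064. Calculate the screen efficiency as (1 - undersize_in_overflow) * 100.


93.6%

Screen efficiency = (1 - fraction of undersize in overflow) * 100
= (1 - 0.064) * 100
= 0.936 * 100
= 93.6%


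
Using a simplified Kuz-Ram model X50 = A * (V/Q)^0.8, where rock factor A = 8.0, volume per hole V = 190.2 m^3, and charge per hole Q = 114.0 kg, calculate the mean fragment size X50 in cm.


Compute V/Q:
V/Q = 190.2 / 114.0 = 1.668421053
Raise to the power 0.8:
(V/Q)^0.8 = 1.668421053^0.8 = 1.50606782
Multiply by A:
X50 = 8.0 * 1.50606782
= 12.0485 cm

12.0485 cm


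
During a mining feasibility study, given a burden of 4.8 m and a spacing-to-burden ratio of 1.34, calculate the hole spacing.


Spacing = burden * ratio
= 4.8 * 1.34
= 6.432 m

6.432 m


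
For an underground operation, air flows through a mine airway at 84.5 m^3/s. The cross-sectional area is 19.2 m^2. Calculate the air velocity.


Velocity = flow rate / cross-sectional area
= 84.5 / 19.2
= 4.401 m/s

4.401 m/s


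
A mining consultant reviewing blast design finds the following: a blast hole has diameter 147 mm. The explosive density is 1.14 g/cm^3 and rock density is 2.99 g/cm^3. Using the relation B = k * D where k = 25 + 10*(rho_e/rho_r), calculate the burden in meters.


First, compute k:
rho_e / rho_r = 1.14 / 2.99 = 0.381270903
k = 25 + 10 * 0.381270903 = 28.81270903
Then, compute burden:
B = k * D / 1000 = 28.81270903 * 147 / 1000
= 4235.468227 / 1000
= 4.2355 m

4.2355 m


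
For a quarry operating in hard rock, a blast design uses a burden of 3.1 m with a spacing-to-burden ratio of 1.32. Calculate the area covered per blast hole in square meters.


First, find the spacing:
Spacing = burden * ratio = 3.1 * 1.32
= 4.092 m
Then, calculate the area:
Area = burden * spacing = 3.1 * 4.092
= 12.6852 m^2

12.6852 m^2


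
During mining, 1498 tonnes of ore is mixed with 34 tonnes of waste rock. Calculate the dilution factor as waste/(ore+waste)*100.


2.2193%

Total material = ore + waste
= 1498 + 34 = 1532 tonnes
Dilution = waste / total * 100
= 34 / 1532 * 100
= 0.02219321149 * 100
= 2.2193%


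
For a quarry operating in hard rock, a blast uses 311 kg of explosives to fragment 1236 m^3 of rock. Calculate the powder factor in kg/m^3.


Powder factor = explosive mass / rock volume
= 311 / 1236
= 0.2516 kg/m^3

0.2516 kg/m^3


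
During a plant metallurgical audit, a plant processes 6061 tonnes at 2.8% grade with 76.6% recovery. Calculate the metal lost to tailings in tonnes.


39.7117 tonnes

Total metal in feed:
= 6061 * 2.8 / 100 = 169.708 tonnes
Metal recovered:
= 169.708 * 76.6 / 100 = 129.996328 tonnes
Metal lost to tailings:
= 169.708 - 129.996328
= 39.7117 tonnes


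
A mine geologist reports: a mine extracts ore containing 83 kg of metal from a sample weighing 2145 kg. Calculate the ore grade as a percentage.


Ore grade = (metal mass / ore mass) * 100
= (83 / 2145) * 100
= 0.03869463869 * 100
= 3.8695%

3.8695%


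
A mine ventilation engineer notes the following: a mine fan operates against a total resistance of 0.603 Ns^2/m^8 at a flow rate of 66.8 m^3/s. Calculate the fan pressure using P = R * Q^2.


2690.7307 Pa

Compute Q^2:
Q^2 = 66.8^2 = 4462.24
Compute pressure:
P = R * Q^2 = 0.603 * 4462.24
= 2690.7307 Pa


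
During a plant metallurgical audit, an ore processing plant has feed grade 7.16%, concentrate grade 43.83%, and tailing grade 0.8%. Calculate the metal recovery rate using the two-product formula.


90.4783%

Using the two-product formula:
R = 100 * c * (f - t) / (f * (c - t))
Numerator = 100 * 43.83 * (7.16 - 0.8)
= 100 * 43.83 * 6.36
= 27875.88
Denominator = 7.16 * (43.83 - 0.8)
= 7.16 * 43.03
= 308.0948
R = 27875.88 / 308.0948
= 90.4783%


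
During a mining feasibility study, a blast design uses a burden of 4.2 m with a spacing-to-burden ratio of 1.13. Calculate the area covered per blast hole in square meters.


First, find the spacing:
Spacing = burden * ratio = 4.2 * 1.13
= 4.746 m
Then, calculate the area:
Area = burden * spacing = 4.2 * 4.746
= 19.9332 m^2

19.9332 m^2


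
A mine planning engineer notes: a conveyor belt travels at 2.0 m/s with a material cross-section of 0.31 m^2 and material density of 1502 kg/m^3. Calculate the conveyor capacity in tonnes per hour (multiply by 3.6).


Volumetric flow = speed * area
= 2.0 * 0.31 = 0.62 m^3/s
Mass flow = volumetric * density
= 0.62 * 1502 = 931.24 kg/s
Convert to t/h: multiply by 3.6
Capacity = 931.24 * 3.6
= 3352.464 t/h

3352.464 t/h


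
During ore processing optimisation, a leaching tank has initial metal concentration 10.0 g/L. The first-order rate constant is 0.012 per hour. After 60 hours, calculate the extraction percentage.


Compute the exponent:
-k * t = -0.012 * 60 = -0.72
Remaining concentration:
C = 10.0 * exp(-0.72)
= 10.0 * 0.486752256
= 4.86752256 g/L
Extracted = 10.0 - 4.86752256 = 5.13247744 g/L
Extraction % = 5.13247744 / 10.0 * 100
= 51.3248%

51.3248%


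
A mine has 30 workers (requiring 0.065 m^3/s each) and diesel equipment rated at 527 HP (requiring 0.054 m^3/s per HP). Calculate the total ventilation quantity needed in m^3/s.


30.408 m^3/s

Airflow for workers:
Q_people = 30 * 0.065 = 1.95 m^3/s
Airflow for diesel equipment:
Q_diesel = 527 * 0.054 = 28.458 m^3/s
Total ventilation:
Q_total = 1.95 + 28.458
= 30.408 m^3/s


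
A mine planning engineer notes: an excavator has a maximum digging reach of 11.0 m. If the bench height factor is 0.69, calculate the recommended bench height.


7.59 m

Bench height = reach * factor
= 11.0 * 0.69
= 7.59 m


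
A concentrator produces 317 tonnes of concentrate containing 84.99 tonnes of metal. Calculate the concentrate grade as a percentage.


Grade = (metal in concentrate / concentrate mass) * 100
= (84.99 / 317) * 100
= 0.2681072555 * 100
= 26.8107%

26.8107%


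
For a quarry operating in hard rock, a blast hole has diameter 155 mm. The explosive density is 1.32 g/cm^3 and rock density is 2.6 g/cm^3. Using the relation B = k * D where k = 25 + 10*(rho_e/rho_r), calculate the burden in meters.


4.6619 m

First, compute k:
rho_e / rho_r = 1.32 / 2.6 = 0.5076923077
k = 25 + 10 * 0.5076923077 = 30.07692308
Then, compute burden:
B = k * D / 1000 = 30.07692308 * 155 / 1000
= 4661.923077 / 1000
= 4.6619 m


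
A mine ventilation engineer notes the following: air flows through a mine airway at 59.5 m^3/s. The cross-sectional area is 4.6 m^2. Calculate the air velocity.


12.9348 m/s

Velocity = flow rate / cross-sectional area
= 59.5 / 4.6
= 12.9348 m/s


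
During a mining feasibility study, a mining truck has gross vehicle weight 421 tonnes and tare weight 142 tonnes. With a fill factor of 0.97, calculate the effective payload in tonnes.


270.63 tonnes

Maximum payload = gross - tare
= 421 - 142 = 279 tonnes
Effective payload = max payload * fill factor
= 279 * 0.97
= 270.63 tonnes


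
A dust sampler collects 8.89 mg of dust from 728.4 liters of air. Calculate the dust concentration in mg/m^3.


12.2048 mg/m^3

Convert liters to m^3: 1 m^3 = 1000 L
Concentration = mass / volume * 1000
= 8.89 / 728.4 * 1000
= 0.01220483251 * 1000
= 12.2048 mg/m^3


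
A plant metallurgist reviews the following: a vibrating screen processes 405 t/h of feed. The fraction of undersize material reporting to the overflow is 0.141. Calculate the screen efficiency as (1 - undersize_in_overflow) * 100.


Screen efficiency = (1 - fraction of undersize in overflow) * 100
= (1 - 0.141) * 100
= 0.859 * 100
= 85.9%

85.9%


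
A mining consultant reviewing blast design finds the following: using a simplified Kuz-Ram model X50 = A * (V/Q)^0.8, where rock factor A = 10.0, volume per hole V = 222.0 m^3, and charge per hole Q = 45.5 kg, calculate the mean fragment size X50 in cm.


35.5364 cm

Compute V/Q:
V/Q = 222.0 / 45.5 = 4.879120879
Raise to the power 0.8:
(V/Q)^0.8 = 4.879120879^0.8 = 3.55363863
Multiply by A:
X50 = 10.0 * 3.55363863
= 35.5364 cm


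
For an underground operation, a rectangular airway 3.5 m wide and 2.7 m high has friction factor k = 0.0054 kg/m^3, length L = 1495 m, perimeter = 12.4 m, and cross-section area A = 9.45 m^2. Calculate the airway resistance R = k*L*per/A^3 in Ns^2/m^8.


Compute the numerator:
k * L * per = 0.0054 * 1495 * 12.4
= 100.1052
Compute the denominator:
A^3 = 9.45^3 = 843.908625
Resistance:
R = 100.1052 / 843.908625
= 0.1186 Ns^2/m^8

0.1186 Ns^2/m^8


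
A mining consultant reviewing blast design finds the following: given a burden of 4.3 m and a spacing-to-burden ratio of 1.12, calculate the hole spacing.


Spacing = burden * ratio
= 4.3 * 1.12
= 4.816 m

4.816 m


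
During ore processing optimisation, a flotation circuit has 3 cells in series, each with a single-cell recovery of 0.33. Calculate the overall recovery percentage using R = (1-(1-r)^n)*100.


69.9237%

Complement of single-cell recovery:
1 - r = 1 - 0.33 = 0.67
Raise to power n:
(1 - r)^3 = 0.67^3 = 0.300763
Overall recovery:
R = (1 - 0.300763) * 100
= 69.9237%


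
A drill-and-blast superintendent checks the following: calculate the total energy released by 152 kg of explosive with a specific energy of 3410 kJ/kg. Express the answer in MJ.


518.32 MJ

Energy = mass * specific_energy / 1000
= 152 * 3410 / 1000
= 518320 / 1000
= 518.32 MJ


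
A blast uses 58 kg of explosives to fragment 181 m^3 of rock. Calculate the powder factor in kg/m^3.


Powder factor = explosive mass / rock volume
= 58 / 181
= 0.3204 kg/m^3

0.3204 kg/m^3


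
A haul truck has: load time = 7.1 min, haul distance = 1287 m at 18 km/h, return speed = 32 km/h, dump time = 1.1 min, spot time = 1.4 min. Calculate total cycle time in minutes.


Convert haul speed to m/min: 18 * 1000/60 = 300 m/min
Haul time = 1287 / 300 = 4.29 min
Convert return speed to m/min: 32 * 1000/60 = 533.3333333 m/min
Return time = 1287 / 533.3333333 = 2.413125 min
Total cycle time:
= 7.1 + 4.29 + 1.1 + 2.413125 + 1.4
= 16.3031 min

16.3031 min


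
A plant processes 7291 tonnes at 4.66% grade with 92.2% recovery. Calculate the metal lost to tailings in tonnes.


Total metal in feed:
= 7291 * 4.66 / 100 = 339.7606 tonnes
Metal recovered:
= 339.7606 * 92.2 / 100 = 313.2592732 tonnes
Metal lost to tailings:
= 339.7606 - 313.2592732
= 26.5013 tonnes

26.5013 tonnes


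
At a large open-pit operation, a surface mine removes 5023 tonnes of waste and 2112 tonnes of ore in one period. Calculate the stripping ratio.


Stripping ratio = waste tonnage / ore tonnage
= 5023 / 2112
= 2.3783

2.3783


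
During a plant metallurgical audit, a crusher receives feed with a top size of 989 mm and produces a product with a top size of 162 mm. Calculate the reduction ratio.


6.1049

Reduction ratio = feed size / product size
= 989 / 162
= 6.1049


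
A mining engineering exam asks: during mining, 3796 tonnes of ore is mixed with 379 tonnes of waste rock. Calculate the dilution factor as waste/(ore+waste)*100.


9.0778%

Total material = ore + waste
= 3796 + 379 = 4175 tonnes
Dilution = waste / total * 100
= 379 / 4175 * 100
= 0.09077844311 * 100
= 9.0778%


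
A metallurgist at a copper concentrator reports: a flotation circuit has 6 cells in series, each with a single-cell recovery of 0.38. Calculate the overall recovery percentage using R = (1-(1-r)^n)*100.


Complement of single-cell recovery:
1 - r = 1 - 0.38 = 0.62
Raise to power n:
(1 - r)^6 = 0.62^6 = 0.05680023558
Overall recovery:
R = (1 - 0.05680023558) * 100
= 94.32%

94.32%


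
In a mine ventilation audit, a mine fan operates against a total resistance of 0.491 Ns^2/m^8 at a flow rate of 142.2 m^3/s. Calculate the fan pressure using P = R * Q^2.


9928.4324 Pa

Compute Q^2:
Q^2 = 142.2^2 = 20220.84
Compute pressure:
P = R * Q^2 = 0.491 * 20220.84
= 9928.4324 Pa


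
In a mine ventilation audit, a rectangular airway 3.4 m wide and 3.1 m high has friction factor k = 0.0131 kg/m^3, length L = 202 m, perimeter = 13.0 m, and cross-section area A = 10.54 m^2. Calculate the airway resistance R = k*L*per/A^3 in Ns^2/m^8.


0.0294 Ns^2/m^8

Compute the numerator:
k * L * per = 0.0131 * 202 * 13.0
= 34.4006
Compute the denominator:
A^3 = 10.54^3 = 1170.905464
Resistance:
R = 34.4006 / 1170.905464
= 0.0294 Ns^2/m^8


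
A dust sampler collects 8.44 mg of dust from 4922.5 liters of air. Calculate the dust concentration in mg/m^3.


Convert liters to m^3: 1 m^3 = 1000 L
Concentration = mass / volume * 1000
= 8.44 / 4922.5 * 1000
= 0.001714575927 * 1000
= 1.7146 mg/m^3

1.7146 mg/m^3


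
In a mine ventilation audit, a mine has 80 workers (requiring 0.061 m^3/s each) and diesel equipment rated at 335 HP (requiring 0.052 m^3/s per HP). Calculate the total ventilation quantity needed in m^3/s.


Airflow for workers:
Q_people = 80 * 0.061 = 4.88 m^3/s
Airflow for diesel equipment:
Q_diesel = 335 * 0.052 = 17.42 m^3/s
Total ventilation:
Q_total = 4.88 + 17.42
= 22.3 m^3/s

22.3 m^3/s


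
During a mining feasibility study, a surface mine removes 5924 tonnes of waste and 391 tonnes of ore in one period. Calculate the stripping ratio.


15.1509

Stripping ratio = waste tonnage / ore tonnage
= 5924 / 391
= 15.1509


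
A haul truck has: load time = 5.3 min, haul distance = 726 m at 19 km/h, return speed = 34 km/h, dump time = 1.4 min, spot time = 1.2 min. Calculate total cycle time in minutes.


Convert haul speed to m/min: 19 * 1000/60 = 316.6666667 m/min
Haul time = 726 / 316.6666667 = 2.292631579 min
Convert return speed to m/min: 34 * 1000/60 = 566.6666667 m/min
Return time = 726 / 566.6666667 = 1.281176471 min
Total cycle time:
= 5.3 + 2.292631579 + 1.4 + 1.281176471 + 1.2
= 11.4738 min

11.4738 min


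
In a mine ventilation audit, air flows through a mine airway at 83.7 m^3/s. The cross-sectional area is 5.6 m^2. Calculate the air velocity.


Velocity = flow rate / cross-sectional area
= 83.7 / 5.6
= 14.9464 m/s

14.9464 m/s


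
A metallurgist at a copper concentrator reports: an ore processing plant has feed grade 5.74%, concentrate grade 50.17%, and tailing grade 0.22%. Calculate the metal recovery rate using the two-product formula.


Using the two-product formula:
R = 100 * c * (f - t) / (f * (c - t))
Numerator = 100 * 50.17 * (5.74 - 0.22)
= 100 * 50.17 * 5.52
= 27693.84
Denominator = 5.74 * (50.17 - 0.22)
= 5.74 * 49.95
= 286.713
R = 27693.84 / 286.713
= 96.5908%

96.5908%


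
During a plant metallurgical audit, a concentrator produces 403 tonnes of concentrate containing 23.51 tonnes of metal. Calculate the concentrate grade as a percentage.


Grade = (metal in concentrate / concentrate mass) * 100
= (23.51 / 403) * 100
= 0.05833746898 * 100
= 5.8337%

5.8337%


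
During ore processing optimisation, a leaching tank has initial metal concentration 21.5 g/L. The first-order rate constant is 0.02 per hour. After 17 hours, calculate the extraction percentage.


Compute the exponent:
-k * t = -0.02 * 17 = -0.34
Remaining concentration:
C = 21.5 * exp(-0.34)
= 21.5 * 0.7117703228
= 15.30306194 g/L
Extracted = 21.5 - 15.30306194 = 6.196938061 g/L
Extraction % = 6.196938061 / 21.5 * 100
= 28.823%

28.823%


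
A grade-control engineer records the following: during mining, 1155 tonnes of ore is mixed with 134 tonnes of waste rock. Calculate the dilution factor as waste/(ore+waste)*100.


Total material = ore + waste
= 1155 + 134 = 1289 tonnes
Dilution = waste / total * 100
= 134 / 1289 * 100
= 0.1039565555 * 100
= 10.3957%

10.3957%


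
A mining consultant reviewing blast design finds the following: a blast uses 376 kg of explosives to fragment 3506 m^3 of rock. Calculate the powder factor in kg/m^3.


0.1072 kg/m^3

Powder factor = explosive mass / rock volume
= 376 / 3506
= 0.1072 kg/m^3


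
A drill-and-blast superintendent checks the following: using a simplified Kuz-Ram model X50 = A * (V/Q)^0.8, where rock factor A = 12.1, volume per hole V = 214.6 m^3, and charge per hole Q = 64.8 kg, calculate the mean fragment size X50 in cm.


Compute V/Q:
V/Q = 214.6 / 64.8 = 3.311728395
Raise to the power 0.8:
(V/Q)^0.8 = 3.311728395^0.8 = 2.606416219
Multiply by A:
X50 = 12.1 * 2.606416219
= 31.5376 cm

31.5376 cm


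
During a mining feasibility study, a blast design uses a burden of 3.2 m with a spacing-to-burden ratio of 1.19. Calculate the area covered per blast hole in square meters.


First, find the spacing:
Spacing = burden * ratio = 3.2 * 1.19
= 3.808 m
Then, calculate the area:
Area = burden * spacing = 3.2 * 3.808
= 12.1856 m^2

12.1856 m^2


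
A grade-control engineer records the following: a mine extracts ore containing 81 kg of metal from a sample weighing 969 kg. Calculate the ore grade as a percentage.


8.3591%

Ore grade = (metal mass / ore mass) * 100
= (81 / 969) * 100
= 0.08359133127 * 100
= 8.3591%


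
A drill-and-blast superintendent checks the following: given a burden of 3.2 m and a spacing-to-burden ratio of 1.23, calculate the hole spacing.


3.936 m

Spacing = burden * ratio
= 3.2 * 1.23
= 3.936 m


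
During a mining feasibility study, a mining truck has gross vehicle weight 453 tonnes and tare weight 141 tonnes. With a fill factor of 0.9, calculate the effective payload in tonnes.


280.8 tonnes

Maximum payload = gross - tare
= 453 - 141 = 312 tonnes
Effective payload = max payload * fill factor
= 312 * 0.9
= 280.8 tonnes


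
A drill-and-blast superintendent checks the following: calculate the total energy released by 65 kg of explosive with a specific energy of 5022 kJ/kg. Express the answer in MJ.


Energy = mass * specific_energy / 1000
= 65 * 5022 / 1000
= 326430 / 1000
= 326.43 MJ

326.43 MJ


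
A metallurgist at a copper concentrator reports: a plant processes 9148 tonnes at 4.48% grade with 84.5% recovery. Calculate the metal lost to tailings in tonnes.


Total metal in feed:
= 9148 * 4.48 / 100 = 409.8304 tonnes
Metal recovered:
= 409.8304 * 84.5 / 100 = 346.306688 tonnes
Metal lost to tailings:
= 409.8304 - 346.306688
= 63.5237 tonnes

63.5237 tonnes


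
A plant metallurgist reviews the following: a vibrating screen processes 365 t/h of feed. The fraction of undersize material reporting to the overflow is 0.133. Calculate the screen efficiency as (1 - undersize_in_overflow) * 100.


86.7%

Screen efficiency = (1 - fraction of undersize in overflow) * 100
= (1 - 0.133) * 100
= 0.867 * 100
= 86.7%


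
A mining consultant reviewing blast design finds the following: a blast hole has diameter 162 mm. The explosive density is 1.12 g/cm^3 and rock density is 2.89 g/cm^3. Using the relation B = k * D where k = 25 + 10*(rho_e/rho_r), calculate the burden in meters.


4.6778 m

First, compute k:
rho_e / rho_r = 1.12 / 2.89 = 0.3875432526
k = 25 + 10 * 0.3875432526 = 28.87543253
Then, compute burden:
B = k * D / 1000 = 28.87543253 * 162 / 1000
= 4677.820069 / 1000
= 4.6778 m


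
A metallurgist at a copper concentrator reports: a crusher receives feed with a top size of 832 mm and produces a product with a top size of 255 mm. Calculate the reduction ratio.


3.2627

Reduction ratio = feed size / product size
= 832 / 255
= 3.2627


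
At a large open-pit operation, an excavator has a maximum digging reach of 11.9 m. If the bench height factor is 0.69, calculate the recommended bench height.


8.211 m

Bench height = reach * factor
= 11.9 * 0.69
= 8.211 m


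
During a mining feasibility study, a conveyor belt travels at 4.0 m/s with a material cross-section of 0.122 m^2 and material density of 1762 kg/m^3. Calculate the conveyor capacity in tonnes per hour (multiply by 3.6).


Volumetric flow = speed * area
= 4.0 * 0.122 = 0.488 m^3/s
Mass flow = volumetric * density
= 0.488 * 1762 = 859.856 kg/s
Convert to t/h: multiply by 3.6
Capacity = 859.856 * 3.6
= 3095.4816 t/h

3095.4816 t/h


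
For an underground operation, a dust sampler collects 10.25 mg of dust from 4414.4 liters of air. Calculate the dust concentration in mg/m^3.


Convert liters to m^3: 1 m^3 = 1000 L
Concentration = mass / volume * 1000
= 10.25 / 4414.4 * 1000
= 0.002321946357 * 1000
= 2.3219 mg/m^3

2.3219 mg/m^3


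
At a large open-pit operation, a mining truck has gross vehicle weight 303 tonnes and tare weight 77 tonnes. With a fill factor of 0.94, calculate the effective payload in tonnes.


Maximum payload = gross - tare
= 303 - 77 = 226 tonnes
Effective payload = max payload * fill factor
= 226 * 0.94
= 212.44 tonnes

212.44 tonnes


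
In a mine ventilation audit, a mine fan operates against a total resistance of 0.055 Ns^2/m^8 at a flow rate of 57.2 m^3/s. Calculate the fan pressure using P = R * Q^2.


Compute Q^2:
Q^2 = 57.2^2 = 3271.84
Compute pressure:
P = R * Q^2 = 0.055 * 3271.84
= 179.9512 Pa

179.9512 Pa


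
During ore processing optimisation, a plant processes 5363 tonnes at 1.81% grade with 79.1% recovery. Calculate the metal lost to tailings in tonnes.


Total metal in feed:
= 5363 * 1.81 / 100 = 97.0703 tonnes
Metal recovered:
= 97.0703 * 79.1 / 100 = 76.7826073 tonnes
Metal lost to tailings:
= 97.0703 - 76.7826073
= 20.2877 tonnes

20.2877 tonnes


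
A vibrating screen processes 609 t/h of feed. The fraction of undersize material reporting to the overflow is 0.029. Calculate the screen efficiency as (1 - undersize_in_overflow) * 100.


Screen efficiency = (1 - fraction of undersize in overflow) * 100
= (1 - 0.029) * 100
= 0.971 * 100
= 97.1%

97.1%


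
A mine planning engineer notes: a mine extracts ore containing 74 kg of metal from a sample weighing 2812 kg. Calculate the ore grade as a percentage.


2.6316%

Ore grade = (metal mass / ore mass) * 100
= (74 / 2812) * 100
= 0.02631578947 * 100
= 2.6316%


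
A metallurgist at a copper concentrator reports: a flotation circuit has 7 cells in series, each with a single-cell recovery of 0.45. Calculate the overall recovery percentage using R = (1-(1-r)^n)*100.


Complement of single-cell recovery:
1 - r = 1 - 0.45 = 0.55
Raise to power n:
(1 - r)^7 = 0.55^7 = 0.01522435234
Overall recovery:
R = (1 - 0.01522435234) * 100
= 98.4776%

98.4776%


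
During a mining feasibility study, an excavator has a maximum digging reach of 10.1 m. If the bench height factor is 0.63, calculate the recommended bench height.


6.363 m

Bench height = reach * factor
= 10.1 * 0.63
= 6.363 m


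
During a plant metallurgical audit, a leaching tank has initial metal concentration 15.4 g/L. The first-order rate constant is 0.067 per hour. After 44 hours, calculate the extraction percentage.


94.7556%

Compute the exponent:
-k * t = -0.067 * 44 = -2.948
Remaining concentration:
C = 15.4 * exp(-2.948)
= 15.4 * 0.05244449011
= 0.8076451477 g/L
Extracted = 15.4 - 0.8076451477 = 14.59235485 g/L
Extraction % = 14.59235485 / 15.4 * 100
= 94.7556%


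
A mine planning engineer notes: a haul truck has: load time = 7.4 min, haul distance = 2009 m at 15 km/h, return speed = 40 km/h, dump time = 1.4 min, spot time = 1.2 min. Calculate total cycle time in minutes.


21.0495 min

Convert haul speed to m/min: 15 * 1000/60 = 250 m/min
Haul time = 2009 / 250 = 8.036 min
Convert return speed to m/min: 40 * 1000/60 = 666.6666667 m/min
Return time = 2009 / 666.6666667 = 3.0135 min
Total cycle time:
= 7.4 + 8.036 + 1.4 + 3.0135 + 1.2
= 21.0495 min


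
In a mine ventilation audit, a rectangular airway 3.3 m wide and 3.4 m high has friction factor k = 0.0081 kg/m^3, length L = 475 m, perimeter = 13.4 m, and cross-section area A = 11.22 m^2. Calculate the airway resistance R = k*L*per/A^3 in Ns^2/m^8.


0.0365 Ns^2/m^8

Compute the numerator:
k * L * per = 0.0081 * 475 * 13.4
= 51.5565
Compute the denominator:
A^3 = 11.22^3 = 1412.467848
Resistance:
R = 51.5565 / 1412.467848
= 0.0365 Ns^2/m^8


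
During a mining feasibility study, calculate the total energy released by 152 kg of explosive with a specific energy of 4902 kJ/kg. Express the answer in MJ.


Energy = mass * specific_energy / 1000
= 152 * 4902 / 1000
= 745104 / 1000
= 745.104 MJ

745.104 MJ


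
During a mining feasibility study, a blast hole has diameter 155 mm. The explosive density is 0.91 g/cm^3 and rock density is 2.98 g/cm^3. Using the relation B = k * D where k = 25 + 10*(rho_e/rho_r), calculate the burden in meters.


4.3483 m

First, compute k:
rho_e / rho_r = 0.91 / 2.98 = 0.3053691275
k = 25 + 10 * 0.3053691275 = 28.05369128
Then, compute burden:
B = k * D / 1000 = 28.05369128 * 155 / 1000
= 4348.322148 / 1000
= 4.3483 m


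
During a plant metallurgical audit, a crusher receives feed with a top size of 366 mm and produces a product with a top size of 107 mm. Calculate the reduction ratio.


3.4206

Reduction ratio = feed size / product size
= 366 / 107
= 3.4206


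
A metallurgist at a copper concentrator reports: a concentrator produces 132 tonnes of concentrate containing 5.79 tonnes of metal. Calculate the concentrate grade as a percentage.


4.3864%

Grade = (metal in concentrate / concentrate mass) * 100
= (5.79 / 132) * 100
= 0.04386363636 * 100
= 4.3864%


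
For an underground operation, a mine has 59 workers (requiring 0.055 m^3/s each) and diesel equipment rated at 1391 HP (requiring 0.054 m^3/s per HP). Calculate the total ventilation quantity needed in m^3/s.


78.359 m^3/s

Airflow for workers:
Q_people = 59 * 0.055 = 3.245 m^3/s
Airflow for diesel equipment:
Q_diesel = 1391 * 0.054 = 75.114 m^3/s
Total ventilation:
Q_total = 3.245 + 75.114
= 78.359 m^3/s


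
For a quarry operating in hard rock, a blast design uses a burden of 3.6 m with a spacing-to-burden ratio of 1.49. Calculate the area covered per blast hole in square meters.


First, find the spacing:
Spacing = burden * ratio = 3.6 * 1.49
= 5.364 m
Then, calculate the area:
Area = burden * spacing = 3.6 * 5.364
= 19.3104 m^2

19.3104 m^2


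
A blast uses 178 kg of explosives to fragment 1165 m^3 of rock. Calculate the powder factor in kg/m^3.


Powder factor = explosive mass / rock volume
= 178 / 1165
= 0.1528 kg/m^3

0.1528 kg/m^3


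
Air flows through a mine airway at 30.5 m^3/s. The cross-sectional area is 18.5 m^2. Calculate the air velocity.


1.6486 m/s

Velocity = flow rate / cross-sectional area
= 30.5 / 18.5
= 1.6486 m/s


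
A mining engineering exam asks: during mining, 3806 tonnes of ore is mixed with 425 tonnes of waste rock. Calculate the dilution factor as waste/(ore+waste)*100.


Total material = ore + waste
= 3806 + 425 = 4231 tonnes
Dilution = waste / total * 100
= 425 / 4231 * 100
= 0.1004490664 * 100
= 10.0449%

10.0449%


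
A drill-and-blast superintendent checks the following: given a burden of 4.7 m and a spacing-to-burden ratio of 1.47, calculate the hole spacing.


Spacing = burden * ratio
= 4.7 * 1.47
= 6.909 m

6.909 m


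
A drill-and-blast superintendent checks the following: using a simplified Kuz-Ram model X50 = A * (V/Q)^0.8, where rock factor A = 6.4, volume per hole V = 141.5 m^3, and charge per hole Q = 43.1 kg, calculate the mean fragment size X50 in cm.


16.5655 cm

Compute V/Q:
V/Q = 141.5 / 43.1 = 3.283062645
Raise to the power 0.8:
(V/Q)^0.8 = 3.283062645^0.8 = 2.58835199
Multiply by A:
X50 = 6.4 * 2.58835199
= 16.5655 cm


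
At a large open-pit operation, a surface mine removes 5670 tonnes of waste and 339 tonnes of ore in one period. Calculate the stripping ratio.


Stripping ratio = waste tonnage / ore tonnage
= 5670 / 339
= 16.7257

16.7257


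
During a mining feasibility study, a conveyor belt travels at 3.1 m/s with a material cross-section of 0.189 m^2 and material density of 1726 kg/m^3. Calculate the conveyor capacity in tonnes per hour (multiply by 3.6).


Volumetric flow = speed * area
= 3.1 * 0.189 = 0.5859 m^3/s
Mass flow = volumetric * density
= 0.5859 * 1726 = 1011.2634 kg/s
Convert to t/h: multiply by 3.6
Capacity = 1011.2634 * 3.6
= 3640.5482 t/h

3640.5482 t/h


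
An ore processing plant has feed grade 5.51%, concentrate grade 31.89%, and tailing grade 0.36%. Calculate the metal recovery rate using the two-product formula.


94.5336%

Using the two-product formula:
R = 100 * c * (f - t) / (f * (c - t))
Numerator = 100 * 31.89 * (5.51 - 0.36)
= 100 * 31.89 * 5.15
= 16423.35
Denominator = 5.51 * (31.89 - 0.36)
= 5.51 * 31.53
= 173.7303
R = 16423.35 / 173.7303
= 94.5336%


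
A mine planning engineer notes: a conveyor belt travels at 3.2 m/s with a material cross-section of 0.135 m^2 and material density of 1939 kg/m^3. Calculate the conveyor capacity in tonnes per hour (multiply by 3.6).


3015.5328 t/h

Volumetric flow = speed * area
= 3.2 * 0.135 = 0.432 m^3/s
Mass flow = volumetric * density
= 0.432 * 1939 = 837.648 kg/s
Convert to t/h: multiply by 3.6
Capacity = 837.648 * 3.6
= 3015.5328 t/h


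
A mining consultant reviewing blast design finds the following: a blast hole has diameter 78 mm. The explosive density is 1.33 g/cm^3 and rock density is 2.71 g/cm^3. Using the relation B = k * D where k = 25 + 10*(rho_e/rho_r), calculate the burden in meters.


First, compute k:
rho_e / rho_r = 1.33 / 2.71 = 0.4907749077
k = 25 + 10 * 0.4907749077 = 29.90774908
Then, compute burden:
B = k * D / 1000 = 29.90774908 * 78 / 1000
= 2332.804428 / 1000
= 2.3328 m

2.3328 m


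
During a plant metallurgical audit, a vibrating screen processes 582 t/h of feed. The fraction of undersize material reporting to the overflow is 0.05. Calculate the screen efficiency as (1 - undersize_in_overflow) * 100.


Screen efficiency = (1 - fraction of undersize in overflow) * 100
= (1 - 0.05) * 100
= 0.95 * 100
= 95.0%

95.0%


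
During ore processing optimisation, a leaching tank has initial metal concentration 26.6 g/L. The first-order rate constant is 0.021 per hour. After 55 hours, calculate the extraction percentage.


68.4942%

Compute the exponent:
-k * t = -0.021 * 55 = -1.155
Remaining concentration:
C = 26.6 * exp(-1.155)
= 26.6 * 0.3150575369
= 8.380530482 g/L
Extracted = 26.6 - 8.380530482 = 18.21946952 g/L
Extraction % = 18.21946952 / 26.6 * 100
= 68.4942%


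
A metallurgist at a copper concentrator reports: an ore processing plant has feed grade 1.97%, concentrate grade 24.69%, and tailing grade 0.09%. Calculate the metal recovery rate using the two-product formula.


95.7806%

Using the two-product formula:
R = 100 * c * (f - t) / (f * (c - t))
Numerator = 100 * 24.69 * (1.97 - 0.09)
= 100 * 24.69 * 1.88
= 4641.72
Denominator = 1.97 * (24.69 - 0.09)
= 1.97 * 24.6
= 48.462
R = 4641.72 / 48.462
= 95.7806%


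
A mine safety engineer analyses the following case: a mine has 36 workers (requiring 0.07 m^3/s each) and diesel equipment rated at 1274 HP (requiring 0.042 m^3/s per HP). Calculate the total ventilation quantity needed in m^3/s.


Airflow for workers:
Q_people = 36 * 0.07 = 2.52 m^3/s
Airflow for diesel equipment:
Q_diesel = 1274 * 0.042 = 53.508 m^3/s
Total ventilation:
Q_total = 2.52 + 53.508
= 56.028 m^3/s

56.028 m^3/s


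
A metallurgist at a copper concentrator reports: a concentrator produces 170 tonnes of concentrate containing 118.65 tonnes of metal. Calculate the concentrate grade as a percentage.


69.7941%

Grade = (metal in concentrate / concentrate mass) * 100
= (118.65 / 170) * 100
= 0.6979411765 * 100
= 69.7941%


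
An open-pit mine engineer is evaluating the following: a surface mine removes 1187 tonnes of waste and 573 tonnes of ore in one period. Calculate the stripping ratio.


2.0716

Stripping ratio = waste tonnage / ore tonnage
= 1187 / 573
= 2.0716


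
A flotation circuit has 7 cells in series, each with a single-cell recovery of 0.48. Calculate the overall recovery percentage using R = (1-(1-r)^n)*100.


98.9719%

Complement of single-cell recovery:
1 - r = 1 - 0.48 = 0.52
Raise to power n:
(1 - r)^7 = 0.52^7 = 0.01028071703
Overall recovery:
R = (1 - 0.01028071703) * 100
= 98.9719%


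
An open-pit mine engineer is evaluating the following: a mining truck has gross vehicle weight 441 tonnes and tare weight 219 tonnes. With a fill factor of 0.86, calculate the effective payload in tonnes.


Maximum payload = gross - tare
= 441 - 219 = 222 tonnes
Effective payload = max payload * fill factor
= 222 * 0.86
= 190.92 tonnes

190.92 tonnes


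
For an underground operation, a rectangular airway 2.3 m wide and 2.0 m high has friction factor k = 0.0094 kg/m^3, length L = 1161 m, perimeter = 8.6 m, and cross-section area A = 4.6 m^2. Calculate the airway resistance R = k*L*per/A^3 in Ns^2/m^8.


Compute the numerator:
k * L * per = 0.0094 * 1161 * 8.6
= 93.85524
Compute the denominator:
A^3 = 4.6^3 = 97.336
Resistance:
R = 93.85524 / 97.336
= 0.9642 Ns^2/m^8

0.9642 Ns^2/m^8


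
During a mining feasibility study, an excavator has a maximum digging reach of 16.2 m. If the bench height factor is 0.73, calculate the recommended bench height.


Bench height = reach * factor
= 16.2 * 0.73
= 11.826 m

11.826 m


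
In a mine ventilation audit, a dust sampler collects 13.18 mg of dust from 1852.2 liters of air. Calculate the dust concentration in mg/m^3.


7.1159 mg/m^3

Convert liters to m^3: 1 m^3 = 1000 L
Concentration = mass / volume * 1000
= 13.18 / 1852.2 * 1000
= 0.007115862218 * 1000
= 7.1159 mg/m^3


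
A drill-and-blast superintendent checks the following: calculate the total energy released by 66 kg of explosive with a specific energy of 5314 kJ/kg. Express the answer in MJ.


350.724 MJ

Energy = mass * specific_energy / 1000
= 66 * 5314 / 1000
= 350724 / 1000
= 350.724 MJ


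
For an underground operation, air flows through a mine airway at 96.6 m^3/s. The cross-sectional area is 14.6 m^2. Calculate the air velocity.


Velocity = flow rate / cross-sectional area
= 96.6 / 14.6
= 6.6164 m/s

6.6164 m/s


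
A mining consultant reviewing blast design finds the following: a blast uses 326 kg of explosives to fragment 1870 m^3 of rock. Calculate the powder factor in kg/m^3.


0.1743 kg/m^3

Powder factor = explosive mass / rock volume
= 326 / 1870
= 0.1743 kg/m^3


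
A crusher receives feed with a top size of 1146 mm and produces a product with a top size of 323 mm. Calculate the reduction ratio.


3.548

Reduction ratio = feed size / product size
= 1146 / 323
= 3.548
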